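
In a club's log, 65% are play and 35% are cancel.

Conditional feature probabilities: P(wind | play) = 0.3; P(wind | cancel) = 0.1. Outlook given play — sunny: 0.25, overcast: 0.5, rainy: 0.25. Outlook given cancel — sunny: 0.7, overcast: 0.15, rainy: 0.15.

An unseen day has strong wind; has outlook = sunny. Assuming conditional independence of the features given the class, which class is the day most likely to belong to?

play: 0.65 × 0.3 × 0.25 = 0.04875
cancel: 0.35 × 0.1 × 0.7 = 0.0245
Highest score → play.

play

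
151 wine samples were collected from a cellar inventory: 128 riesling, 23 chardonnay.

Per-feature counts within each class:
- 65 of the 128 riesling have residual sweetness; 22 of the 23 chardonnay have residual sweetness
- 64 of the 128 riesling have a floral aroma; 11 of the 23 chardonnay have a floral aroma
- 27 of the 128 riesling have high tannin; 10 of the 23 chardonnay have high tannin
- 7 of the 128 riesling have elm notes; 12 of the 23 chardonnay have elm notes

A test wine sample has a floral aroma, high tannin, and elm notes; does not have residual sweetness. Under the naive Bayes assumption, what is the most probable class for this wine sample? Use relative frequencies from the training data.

riesling: (128/151) × (63/128) × (64/128) × (27/128) × (7/128) ≈ 0.00240644
chardonnay: (23/151) × (1/23) × (11/23) × (10/23) × (12/23) ≈ 0.000718478
Highest score → riesling.

riesling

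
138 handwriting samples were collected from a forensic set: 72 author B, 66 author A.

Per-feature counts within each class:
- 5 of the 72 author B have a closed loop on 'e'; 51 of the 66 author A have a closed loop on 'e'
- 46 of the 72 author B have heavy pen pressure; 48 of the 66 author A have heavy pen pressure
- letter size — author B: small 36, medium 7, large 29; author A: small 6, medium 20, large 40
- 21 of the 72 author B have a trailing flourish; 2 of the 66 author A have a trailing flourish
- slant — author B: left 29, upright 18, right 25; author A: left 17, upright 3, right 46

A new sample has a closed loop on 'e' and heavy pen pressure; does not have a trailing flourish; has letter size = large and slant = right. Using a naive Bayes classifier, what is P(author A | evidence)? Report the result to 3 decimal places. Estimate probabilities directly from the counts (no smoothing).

author B: (72/138) × (5/72) × (46/72) × (29/72) × (51/72) × (25/72) ≈ 0.00229312
author A: (66/138) × (51/66) × (48/66) × (40/66) × (64/66) × (46/66) ≈ 0.110092
P(author A | x) = 0.110092 / 0.11238512 ≈ 0.980

0.980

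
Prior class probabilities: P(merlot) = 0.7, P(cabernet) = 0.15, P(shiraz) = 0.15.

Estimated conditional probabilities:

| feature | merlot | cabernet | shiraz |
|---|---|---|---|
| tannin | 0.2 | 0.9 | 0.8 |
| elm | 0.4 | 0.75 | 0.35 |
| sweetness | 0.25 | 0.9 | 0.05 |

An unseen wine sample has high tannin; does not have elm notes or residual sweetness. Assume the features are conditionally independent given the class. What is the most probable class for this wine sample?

merlot: 0.7 × 0.2 × (1−0.4) × (1−0.25) = 0.063
cabernet: 0.15 × 0.9 × (1−0.75) × (1−0.9) = 0.003375
shiraz: 0.15 × 0.8 × (1−0.35) × (1−0.05) = 0.0741
Highest score → shiraz.

shiraz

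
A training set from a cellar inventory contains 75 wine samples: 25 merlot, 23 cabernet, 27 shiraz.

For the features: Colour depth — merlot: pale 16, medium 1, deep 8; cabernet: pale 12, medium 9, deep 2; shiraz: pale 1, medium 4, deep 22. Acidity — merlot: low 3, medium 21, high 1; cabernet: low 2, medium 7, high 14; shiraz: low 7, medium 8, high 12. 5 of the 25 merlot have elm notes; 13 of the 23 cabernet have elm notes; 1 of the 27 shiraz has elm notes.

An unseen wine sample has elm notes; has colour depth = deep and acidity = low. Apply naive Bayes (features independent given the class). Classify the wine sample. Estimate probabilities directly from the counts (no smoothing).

shiraz

merlot: (25/75) × (8/25) × (3/25) × (5/25) = 0.00256
cabernet: (23/75) × (2/23) × (2/23) × (13/23) ≈ 0.00131065
shiraz: (27/75) × (22/27) × (7/27) × (1/27) ≈ 0.00281664
Highest score → shiraz.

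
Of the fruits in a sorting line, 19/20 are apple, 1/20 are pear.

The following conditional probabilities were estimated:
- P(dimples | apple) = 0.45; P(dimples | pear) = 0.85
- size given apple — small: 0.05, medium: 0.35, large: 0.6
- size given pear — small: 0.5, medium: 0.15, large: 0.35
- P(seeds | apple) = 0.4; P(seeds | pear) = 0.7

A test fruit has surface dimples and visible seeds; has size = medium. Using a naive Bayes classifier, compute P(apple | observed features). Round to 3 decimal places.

apple: 0.95 × 0.45 × 0.35 × 0.4 = 0.05985
pear: 0.05 × 0.85 × 0.15 × 0.7 = 0.0044625
P(apple | x) = 0.05985 / 0.0643125 ≈ 0.931

0.931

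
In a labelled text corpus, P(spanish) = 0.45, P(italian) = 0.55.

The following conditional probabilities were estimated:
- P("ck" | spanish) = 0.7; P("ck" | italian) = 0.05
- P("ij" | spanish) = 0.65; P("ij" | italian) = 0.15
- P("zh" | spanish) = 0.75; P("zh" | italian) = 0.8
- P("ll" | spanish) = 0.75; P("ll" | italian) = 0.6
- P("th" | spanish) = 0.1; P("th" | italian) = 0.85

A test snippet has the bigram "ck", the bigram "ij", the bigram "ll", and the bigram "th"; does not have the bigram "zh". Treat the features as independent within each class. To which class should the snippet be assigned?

spanish

spanish: 0.45 × 0.7 × 0.65 × (1−0.75) × 0.75 × 0.1 = 0.0038390625
italian: 0.55 × 0.05 × 0.15 × (1−0.8) × 0.6 × 0.85 = 0.00042075
Highest score → spanish.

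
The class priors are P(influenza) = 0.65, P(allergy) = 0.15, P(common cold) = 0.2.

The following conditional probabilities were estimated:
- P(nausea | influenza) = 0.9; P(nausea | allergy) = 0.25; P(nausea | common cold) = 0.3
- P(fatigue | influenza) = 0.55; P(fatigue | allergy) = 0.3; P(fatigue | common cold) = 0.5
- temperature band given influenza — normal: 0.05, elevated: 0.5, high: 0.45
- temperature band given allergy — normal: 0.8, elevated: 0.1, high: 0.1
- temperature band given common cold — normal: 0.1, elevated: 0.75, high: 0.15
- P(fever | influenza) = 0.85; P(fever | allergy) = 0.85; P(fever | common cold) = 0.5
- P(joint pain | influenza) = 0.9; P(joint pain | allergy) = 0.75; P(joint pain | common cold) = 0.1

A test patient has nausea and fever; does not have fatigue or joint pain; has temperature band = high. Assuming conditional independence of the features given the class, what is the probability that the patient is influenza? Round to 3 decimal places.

influenza: 0.65 × 0.9 × (1−0.55) × 0.45 × 0.85 × (1−0.9) = 0.0100693125
allergy: 0.15 × 0.25 × (1−0.3) × 0.1 × 0.85 × (1−0.75) = 0.0005578125
common cold: 0.2 × 0.3 × (1−0.5) × 0.15 × 0.5 × (1−0.1) = 0.002025
P(influenza | x) = 0.0100693125 / 0.012652125 ≈ 0.796

0.796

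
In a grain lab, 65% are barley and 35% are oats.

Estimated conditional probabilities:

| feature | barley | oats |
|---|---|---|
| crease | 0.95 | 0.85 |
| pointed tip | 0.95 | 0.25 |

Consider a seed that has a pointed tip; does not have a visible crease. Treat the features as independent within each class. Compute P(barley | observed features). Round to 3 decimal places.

barley: 0.65 × (1−0.95) × 0.95 = 0.030875
oats: 0.35 × (1−0.85) × 0.25 = 0.013125
P(barley | x) = 0.030875 / 0.044 ≈ 0.702

0.702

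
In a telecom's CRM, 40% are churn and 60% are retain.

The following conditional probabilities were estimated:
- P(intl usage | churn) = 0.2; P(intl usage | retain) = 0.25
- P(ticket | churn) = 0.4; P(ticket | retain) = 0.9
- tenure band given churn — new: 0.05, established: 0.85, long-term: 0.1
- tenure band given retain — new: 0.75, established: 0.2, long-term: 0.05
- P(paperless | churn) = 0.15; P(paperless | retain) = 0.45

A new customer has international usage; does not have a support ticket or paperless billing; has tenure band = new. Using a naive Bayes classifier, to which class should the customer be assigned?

churn: 0.4 × 0.2 × (1−0.4) × 0.05 × (1−0.15) = 0.00204
retain: 0.6 × 0.25 × (1−0.9) × 0.75 × (1−0.45) = 0.0061875
Highest score → retain.

retain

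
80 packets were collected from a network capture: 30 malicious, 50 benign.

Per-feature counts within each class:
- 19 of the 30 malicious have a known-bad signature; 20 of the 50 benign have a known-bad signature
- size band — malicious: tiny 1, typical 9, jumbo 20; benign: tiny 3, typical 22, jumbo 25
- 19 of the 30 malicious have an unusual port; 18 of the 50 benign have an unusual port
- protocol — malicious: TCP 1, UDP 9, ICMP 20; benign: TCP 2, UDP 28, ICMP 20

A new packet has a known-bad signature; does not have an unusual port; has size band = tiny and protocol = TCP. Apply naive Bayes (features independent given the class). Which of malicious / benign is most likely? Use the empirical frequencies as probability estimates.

benign

malicious: (30/80) × (19/30) × (1/30) × (11/30) × (1/30) ≈ 0.0000967593
benign: (50/80) × (20/50) × (3/50) × (32/50) × (2/50) = 0.000384
Highest score → benign.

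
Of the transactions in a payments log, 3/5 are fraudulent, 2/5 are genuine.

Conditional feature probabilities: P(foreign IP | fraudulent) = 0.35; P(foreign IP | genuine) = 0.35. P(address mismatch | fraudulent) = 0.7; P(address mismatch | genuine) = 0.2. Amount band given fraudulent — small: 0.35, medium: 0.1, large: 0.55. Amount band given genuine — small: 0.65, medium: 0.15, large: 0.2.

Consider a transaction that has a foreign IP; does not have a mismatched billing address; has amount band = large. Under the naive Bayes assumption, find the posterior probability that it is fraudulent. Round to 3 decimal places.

0.607

fraudulent: 0.6 × 0.35 × (1−0.7) × 0.55 = 0.03465
genuine: 0.4 × 0.35 × (1−0.2) × 0.2 = 0.0224
P(fraudulent | x) = 0.03465 / 0.05705 ≈ 0.607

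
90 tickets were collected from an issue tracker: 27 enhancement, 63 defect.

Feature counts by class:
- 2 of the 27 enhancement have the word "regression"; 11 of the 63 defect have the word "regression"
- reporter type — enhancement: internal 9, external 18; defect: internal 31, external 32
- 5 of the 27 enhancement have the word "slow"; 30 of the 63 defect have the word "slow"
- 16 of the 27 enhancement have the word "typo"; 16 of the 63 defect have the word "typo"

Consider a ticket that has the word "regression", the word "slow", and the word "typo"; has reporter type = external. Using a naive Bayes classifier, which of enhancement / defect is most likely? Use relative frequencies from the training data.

enhancement: (27/90) × (2/27) × (18/27) × (5/27) × (16/27) ≈ 0.00162577
defect: (63/90) × (11/63) × (32/63) × (30/63) × (16/63) ≈ 0.00750792
Highest score → defect.

defect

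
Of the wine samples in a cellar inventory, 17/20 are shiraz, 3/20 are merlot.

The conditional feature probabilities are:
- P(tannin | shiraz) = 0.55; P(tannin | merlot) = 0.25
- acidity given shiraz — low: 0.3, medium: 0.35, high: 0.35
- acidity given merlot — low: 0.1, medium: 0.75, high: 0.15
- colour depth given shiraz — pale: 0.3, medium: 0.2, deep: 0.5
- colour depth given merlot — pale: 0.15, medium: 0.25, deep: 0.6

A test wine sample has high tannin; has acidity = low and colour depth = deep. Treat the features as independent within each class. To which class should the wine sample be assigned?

shiraz: 0.85 × 0.55 × 0.3 × 0.5 = 0.070125
merlot: 0.15 × 0.25 × 0.1 × 0.6 = 0.00225
Highest score → shiraz.

shiraz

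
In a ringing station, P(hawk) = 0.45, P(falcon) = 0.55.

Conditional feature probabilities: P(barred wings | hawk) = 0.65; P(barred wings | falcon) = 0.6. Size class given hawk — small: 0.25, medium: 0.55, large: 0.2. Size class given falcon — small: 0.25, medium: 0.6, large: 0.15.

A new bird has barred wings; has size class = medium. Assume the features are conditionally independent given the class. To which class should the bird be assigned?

falcon

hawk: 0.45 × 0.65 × 0.55 = 0.160875
falcon: 0.55 × 0.6 × 0.6 = 0.198
Highest score → falcon.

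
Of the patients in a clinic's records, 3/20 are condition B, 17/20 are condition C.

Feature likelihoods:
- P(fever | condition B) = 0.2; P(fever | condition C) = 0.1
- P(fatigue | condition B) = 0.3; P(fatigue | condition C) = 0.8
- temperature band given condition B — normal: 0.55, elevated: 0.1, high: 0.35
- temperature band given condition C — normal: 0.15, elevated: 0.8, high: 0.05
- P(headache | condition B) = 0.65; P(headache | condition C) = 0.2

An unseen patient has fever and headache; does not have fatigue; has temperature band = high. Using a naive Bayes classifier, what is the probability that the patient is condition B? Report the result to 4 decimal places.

condition B: 0.15 × 0.2 × (1−0.3) × 0.35 × 0.65 = 0.0047775
condition C: 0.85 × 0.1 × (1−0.8) × 0.05 × 0.2 = 0.00017
P(condition B | x) = 0.0047775 / 0.0049475 ≈ 0.9656

0.9656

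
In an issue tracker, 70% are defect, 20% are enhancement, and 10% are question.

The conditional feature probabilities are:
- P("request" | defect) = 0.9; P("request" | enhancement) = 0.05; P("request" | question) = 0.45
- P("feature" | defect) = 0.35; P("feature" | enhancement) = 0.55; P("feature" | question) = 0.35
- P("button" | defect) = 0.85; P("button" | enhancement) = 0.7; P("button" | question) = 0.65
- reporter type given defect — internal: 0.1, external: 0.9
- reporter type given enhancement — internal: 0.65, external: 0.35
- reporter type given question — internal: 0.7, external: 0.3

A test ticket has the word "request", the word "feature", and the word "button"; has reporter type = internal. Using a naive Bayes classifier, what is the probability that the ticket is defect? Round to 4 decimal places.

0.6597

defect: 0.7 × 0.9 × 0.35 × 0.85 × 0.1 = 0.0187425
enhancement: 0.2 × 0.05 × 0.55 × 0.7 × 0.65 = 0.0025025
question: 0.1 × 0.45 × 0.35 × 0.65 × 0.7 = 0.00716625
P(defect | x) = 0.0187425 / 0.02841125 ≈ 0.6597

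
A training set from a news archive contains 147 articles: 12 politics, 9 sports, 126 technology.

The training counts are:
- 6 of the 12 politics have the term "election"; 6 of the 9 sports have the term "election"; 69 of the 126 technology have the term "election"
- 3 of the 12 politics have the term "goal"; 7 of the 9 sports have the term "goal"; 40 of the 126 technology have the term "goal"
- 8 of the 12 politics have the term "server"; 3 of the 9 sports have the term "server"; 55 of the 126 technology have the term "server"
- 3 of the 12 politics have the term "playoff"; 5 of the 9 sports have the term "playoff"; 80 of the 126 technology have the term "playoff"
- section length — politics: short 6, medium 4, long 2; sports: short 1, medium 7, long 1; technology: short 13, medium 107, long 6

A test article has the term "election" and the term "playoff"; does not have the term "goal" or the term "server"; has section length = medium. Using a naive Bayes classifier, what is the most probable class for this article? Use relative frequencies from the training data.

politics: (12/147) × (6/12) × (9/12) × (4/12) × (3/12) × (4/12) ≈ 0.00085034
sports: (9/147) × (6/9) × (2/9) × (6/9) × (5/9) × (7/9) ≈ 0.00261284
technology: (126/147) × (69/126) × (86/126) × (71/126) × (80/126) × (107/126) ≈ 0.0973375
Highest score → technology.

technology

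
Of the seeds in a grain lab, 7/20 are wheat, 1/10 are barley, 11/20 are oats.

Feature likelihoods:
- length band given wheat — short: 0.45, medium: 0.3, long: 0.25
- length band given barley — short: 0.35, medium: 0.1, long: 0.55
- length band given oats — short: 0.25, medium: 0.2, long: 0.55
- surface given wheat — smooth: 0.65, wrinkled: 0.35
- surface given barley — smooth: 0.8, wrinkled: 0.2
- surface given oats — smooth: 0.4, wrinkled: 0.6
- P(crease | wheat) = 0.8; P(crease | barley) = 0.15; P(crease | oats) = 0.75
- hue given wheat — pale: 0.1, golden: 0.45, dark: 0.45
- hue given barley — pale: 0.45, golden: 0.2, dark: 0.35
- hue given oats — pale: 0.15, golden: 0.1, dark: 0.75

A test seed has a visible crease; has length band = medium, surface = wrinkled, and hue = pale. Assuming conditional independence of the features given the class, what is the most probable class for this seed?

wheat: 0.35 × 0.3 × 0.35 × 0.8 × 0.1 = 0.00294
barley: 0.1 × 0.1 × 0.2 × 0.15 × 0.45 = 0.000135
oats: 0.55 × 0.2 × 0.6 × 0.75 × 0.15 = 0.007425
Highest score → oats.

oats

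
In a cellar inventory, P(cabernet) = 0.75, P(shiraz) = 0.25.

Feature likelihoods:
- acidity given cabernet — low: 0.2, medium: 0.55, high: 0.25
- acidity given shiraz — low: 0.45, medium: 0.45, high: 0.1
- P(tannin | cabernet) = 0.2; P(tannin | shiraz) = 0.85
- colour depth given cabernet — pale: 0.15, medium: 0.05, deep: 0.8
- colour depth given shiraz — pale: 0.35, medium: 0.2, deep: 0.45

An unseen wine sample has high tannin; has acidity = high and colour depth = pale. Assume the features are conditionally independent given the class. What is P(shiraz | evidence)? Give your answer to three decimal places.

0.569

cabernet: 0.75 × 0.25 × 0.2 × 0.15 = 0.005625
shiraz: 0.25 × 0.1 × 0.85 × 0.35 = 0.0074375
P(shiraz | x) = 0.0074375 / 0.0130625 ≈ 0.569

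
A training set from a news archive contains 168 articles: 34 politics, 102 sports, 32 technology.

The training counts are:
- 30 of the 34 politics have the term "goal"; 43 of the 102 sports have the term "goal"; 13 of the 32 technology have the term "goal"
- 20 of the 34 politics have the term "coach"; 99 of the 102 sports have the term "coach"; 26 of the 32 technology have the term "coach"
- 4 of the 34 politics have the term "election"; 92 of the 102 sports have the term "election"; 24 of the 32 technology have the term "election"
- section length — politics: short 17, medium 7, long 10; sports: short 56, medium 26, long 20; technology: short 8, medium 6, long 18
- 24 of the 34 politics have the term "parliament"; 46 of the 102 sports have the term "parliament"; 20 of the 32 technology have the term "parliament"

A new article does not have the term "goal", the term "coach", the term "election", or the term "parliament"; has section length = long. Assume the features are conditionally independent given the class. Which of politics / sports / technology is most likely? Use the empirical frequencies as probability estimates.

politics: (34/168) × (4/34) × (14/34) × (30/34) × (10/34) × (10/34) ≈ 0.000748315
sports: (102/168) × (59/102) × (3/102) × (10/102) × (20/102) × (56/102) ≈ 0.000109014
technology: (32/168) × (19/32) × (6/32) × (8/32) × (18/32) × (12/32) ≈ 0.00111825
Highest score → technology.

technology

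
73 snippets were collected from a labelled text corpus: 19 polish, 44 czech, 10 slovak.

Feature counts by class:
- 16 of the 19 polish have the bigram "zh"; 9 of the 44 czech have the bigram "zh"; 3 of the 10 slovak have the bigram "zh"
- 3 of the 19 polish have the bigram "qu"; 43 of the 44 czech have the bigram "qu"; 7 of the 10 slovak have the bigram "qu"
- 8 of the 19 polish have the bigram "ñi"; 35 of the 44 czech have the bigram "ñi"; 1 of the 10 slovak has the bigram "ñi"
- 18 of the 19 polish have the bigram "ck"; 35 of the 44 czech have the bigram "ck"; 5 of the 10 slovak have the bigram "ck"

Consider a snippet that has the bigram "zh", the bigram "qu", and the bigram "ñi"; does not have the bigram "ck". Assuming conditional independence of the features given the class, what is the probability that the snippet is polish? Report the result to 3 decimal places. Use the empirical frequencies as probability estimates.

polish: (19/73) × (16/19) × (3/19) × (8/19) × (1/19) ≈ 0.000766916
czech: (44/73) × (9/44) × (43/44) × (35/44) × (9/44) ≈ 0.0196038
slovak: (10/73) × (3/10) × (7/10) × (1/10) × (5/10) ≈ 0.00143836
P(polish | x) = 0.000766916 / 0.021809076 ≈ 0.035

0.035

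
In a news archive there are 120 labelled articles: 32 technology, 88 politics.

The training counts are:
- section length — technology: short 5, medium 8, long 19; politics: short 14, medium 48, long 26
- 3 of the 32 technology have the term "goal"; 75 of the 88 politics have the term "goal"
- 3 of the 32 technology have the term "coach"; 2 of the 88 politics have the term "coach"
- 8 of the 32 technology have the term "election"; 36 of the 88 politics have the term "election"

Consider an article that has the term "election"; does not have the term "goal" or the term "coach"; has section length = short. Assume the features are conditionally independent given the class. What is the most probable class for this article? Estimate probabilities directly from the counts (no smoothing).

technology

technology: (32/120) × (5/32) × (29/32) × (29/32) × (8/32) ≈ 0.00855509
politics: (88/120) × (14/88) × (13/88) × (86/88) × (36/88) ≈ 0.00689038
Highest score → technology.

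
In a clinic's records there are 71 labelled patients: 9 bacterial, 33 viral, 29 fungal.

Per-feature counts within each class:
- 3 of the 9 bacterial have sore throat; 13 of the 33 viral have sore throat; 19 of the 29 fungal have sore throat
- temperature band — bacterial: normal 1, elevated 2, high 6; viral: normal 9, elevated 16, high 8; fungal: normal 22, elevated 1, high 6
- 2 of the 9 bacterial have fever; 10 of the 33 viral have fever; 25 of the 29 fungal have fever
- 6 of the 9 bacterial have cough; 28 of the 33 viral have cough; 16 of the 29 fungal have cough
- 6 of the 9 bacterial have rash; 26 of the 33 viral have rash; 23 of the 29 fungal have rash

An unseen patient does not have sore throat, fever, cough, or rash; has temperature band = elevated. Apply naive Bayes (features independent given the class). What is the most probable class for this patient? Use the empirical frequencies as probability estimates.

viral

bacterial: (9/71) × (6/9) × (2/9) × (7/9) × (3/9) × (3/9) ≈ 0.00162291
viral: (33/71) × (20/33) × (16/33) × (23/33) × (5/33) × (7/33) ≈ 0.00305937
fungal: (29/71) × (10/29) × (1/29) × (4/29) × (13/29) × (6/29) ≈ 0.0000621304
Highest score → viral.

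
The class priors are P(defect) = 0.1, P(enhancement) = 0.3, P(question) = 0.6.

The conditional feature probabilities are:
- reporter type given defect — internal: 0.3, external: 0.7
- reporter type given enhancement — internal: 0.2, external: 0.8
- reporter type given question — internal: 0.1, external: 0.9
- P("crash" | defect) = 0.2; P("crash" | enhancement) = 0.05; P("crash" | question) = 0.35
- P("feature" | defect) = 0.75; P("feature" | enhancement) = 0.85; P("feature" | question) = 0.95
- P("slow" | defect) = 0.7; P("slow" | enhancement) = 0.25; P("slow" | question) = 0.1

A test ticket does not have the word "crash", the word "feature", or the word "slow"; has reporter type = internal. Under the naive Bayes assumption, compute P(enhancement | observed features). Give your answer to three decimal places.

0.643

defect: 0.1 × 0.3 × (1−0.2) × (1−0.75) × (1−0.7) = 0.0018
enhancement: 0.3 × 0.2 × (1−0.05) × (1−0.85) × (1−0.25) = 0.0064125
question: 0.6 × 0.1 × (1−0.35) × (1−0.95) × (1−0.1) = 0.001755
P(enhancement | x) = 0.0064125 / 0.0099675 ≈ 0.643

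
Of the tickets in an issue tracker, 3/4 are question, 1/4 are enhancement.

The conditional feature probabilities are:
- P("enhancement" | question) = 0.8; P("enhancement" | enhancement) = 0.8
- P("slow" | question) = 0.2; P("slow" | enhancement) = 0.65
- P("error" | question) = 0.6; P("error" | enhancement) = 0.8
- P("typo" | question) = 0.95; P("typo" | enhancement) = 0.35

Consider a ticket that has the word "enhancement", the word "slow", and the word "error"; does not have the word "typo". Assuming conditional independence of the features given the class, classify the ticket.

question: 0.75 × 0.8 × 0.2 × 0.6 × (1−0.95) = 0.0036
enhancement: 0.25 × 0.8 × 0.65 × 0.8 × (1−0.35) = 0.0676
Highest score → enhancement.

enhancement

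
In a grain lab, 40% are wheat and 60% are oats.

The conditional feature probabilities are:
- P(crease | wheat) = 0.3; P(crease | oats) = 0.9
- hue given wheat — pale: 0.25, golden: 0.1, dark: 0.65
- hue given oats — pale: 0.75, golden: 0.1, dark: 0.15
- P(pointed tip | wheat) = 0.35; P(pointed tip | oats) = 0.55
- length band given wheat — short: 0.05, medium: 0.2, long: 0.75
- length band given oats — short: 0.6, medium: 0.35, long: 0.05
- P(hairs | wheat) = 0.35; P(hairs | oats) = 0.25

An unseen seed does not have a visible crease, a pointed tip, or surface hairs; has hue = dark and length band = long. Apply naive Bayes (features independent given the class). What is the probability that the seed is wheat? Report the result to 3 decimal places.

0.997

wheat: 0.4 × (1−0.3) × 0.65 × (1−0.35) × 0.75 × (1−0.35) = 0.05767125
oats: 0.6 × (1−0.9) × 0.15 × (1−0.55) × 0.05 × (1−0.25) = 0.000151875
P(wheat | x) = 0.05767125 / 0.057823125 ≈ 0.997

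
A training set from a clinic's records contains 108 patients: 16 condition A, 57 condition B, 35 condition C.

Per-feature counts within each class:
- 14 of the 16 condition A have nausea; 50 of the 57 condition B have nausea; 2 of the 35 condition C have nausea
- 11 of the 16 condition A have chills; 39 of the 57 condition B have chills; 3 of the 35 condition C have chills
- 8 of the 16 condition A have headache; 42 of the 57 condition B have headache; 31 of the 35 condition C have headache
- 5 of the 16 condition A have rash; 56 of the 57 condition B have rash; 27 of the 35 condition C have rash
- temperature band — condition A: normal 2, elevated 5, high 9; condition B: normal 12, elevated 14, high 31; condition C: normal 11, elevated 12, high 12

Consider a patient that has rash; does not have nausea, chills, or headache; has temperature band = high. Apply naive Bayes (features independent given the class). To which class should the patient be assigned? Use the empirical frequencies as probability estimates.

condition C

condition A: (16/108) × (2/16) × (5/16) × (8/16) × (5/16) × (9/16) ≈ 0.000508626
condition B: (57/108) × (7/57) × (18/57) × (15/57) × (56/57) × (31/57) ≈ 0.00287798
condition C: (35/108) × (33/35) × (32/35) × (4/35) × (27/35) × (12/35) ≈ 0.00844448
Highest score → condition C.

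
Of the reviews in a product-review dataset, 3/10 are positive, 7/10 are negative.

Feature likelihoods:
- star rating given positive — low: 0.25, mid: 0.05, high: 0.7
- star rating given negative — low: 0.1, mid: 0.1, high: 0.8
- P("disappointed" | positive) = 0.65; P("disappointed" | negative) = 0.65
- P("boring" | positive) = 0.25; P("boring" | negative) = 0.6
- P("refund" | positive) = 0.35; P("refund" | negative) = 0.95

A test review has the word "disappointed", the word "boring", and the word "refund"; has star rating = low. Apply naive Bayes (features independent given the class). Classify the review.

negative

positive: 0.3 × 0.25 × 0.65 × 0.25 × 0.35 = 0.004265625
negative: 0.7 × 0.1 × 0.65 × 0.6 × 0.95 = 0.025935
Highest score → negative.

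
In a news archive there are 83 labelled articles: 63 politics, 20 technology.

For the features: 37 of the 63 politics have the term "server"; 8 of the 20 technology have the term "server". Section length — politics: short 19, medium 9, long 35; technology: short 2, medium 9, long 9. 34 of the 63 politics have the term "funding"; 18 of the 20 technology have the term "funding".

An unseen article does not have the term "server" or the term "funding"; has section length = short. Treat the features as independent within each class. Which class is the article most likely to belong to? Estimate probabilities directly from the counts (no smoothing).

politics: (63/83) × (26/63) × (19/63) × (29/63) ≈ 0.0434876
technology: (20/83) × (12/20) × (2/20) × (2/20) ≈ 0.00144578
Highest score → politics.

politics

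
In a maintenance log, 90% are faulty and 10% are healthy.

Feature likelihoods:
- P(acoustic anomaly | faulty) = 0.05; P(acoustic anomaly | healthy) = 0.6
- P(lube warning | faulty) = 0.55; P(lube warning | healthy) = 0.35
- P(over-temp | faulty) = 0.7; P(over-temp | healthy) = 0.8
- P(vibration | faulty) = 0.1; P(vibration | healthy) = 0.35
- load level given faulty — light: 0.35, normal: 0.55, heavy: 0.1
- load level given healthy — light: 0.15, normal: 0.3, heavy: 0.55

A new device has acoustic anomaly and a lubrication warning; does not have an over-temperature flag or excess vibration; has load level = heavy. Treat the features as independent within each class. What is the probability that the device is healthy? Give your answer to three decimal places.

0.692

faulty: 0.9 × 0.05 × 0.55 × (1−0.7) × (1−0.1) × 0.1 = 0.00066825
healthy: 0.1 × 0.6 × 0.35 × (1−0.8) × (1−0.35) × 0.55 = 0.0015015
P(healthy | x) = 0.0015015 / 0.00216975 ≈ 0.692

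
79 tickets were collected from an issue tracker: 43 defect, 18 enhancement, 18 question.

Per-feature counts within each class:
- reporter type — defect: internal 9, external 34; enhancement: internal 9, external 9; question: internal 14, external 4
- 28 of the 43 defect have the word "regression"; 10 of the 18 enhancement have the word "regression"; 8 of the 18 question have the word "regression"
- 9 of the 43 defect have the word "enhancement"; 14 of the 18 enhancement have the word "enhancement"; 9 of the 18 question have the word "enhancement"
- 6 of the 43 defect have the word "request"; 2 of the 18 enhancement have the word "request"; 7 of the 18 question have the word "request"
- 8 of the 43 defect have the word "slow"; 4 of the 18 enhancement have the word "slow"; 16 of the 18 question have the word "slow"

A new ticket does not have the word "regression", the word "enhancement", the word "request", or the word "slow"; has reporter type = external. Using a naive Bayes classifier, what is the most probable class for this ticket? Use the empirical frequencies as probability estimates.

defect: (43/79) × (34/43) × (15/43) × (34/43) × (37/43) × (35/43) ≈ 0.0831415
enhancement: (18/79) × (9/18) × (8/18) × (4/18) × (16/18) × (14/18) ≈ 0.00777899
question: (18/79) × (4/18) × (10/18) × (9/18) × (11/18) × (2/18) ≈ 0.00095501
Highest score → defect.

defect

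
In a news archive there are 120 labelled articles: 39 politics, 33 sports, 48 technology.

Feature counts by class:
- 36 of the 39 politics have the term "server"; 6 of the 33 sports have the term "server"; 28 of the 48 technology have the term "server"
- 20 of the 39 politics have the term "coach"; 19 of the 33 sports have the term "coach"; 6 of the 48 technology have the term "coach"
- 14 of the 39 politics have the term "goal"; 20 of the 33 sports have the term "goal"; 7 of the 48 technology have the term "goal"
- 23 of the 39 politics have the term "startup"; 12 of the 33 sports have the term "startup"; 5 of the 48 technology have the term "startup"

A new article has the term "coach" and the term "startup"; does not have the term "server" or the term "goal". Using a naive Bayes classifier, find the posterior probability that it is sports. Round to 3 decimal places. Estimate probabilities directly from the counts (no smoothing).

0.735

politics: (39/120) × (3/39) × (20/39) × (25/39) × (23/39) ≈ 0.00484668
sports: (33/120) × (27/33) × (19/33) × (13/33) × (12/33) ≈ 0.0185575
technology: (48/120) × (20/48) × (6/48) × (41/48) × (5/48) ≈ 0.00185366
P(sports | x) = 0.0185575 / 0.02525784 ≈ 0.735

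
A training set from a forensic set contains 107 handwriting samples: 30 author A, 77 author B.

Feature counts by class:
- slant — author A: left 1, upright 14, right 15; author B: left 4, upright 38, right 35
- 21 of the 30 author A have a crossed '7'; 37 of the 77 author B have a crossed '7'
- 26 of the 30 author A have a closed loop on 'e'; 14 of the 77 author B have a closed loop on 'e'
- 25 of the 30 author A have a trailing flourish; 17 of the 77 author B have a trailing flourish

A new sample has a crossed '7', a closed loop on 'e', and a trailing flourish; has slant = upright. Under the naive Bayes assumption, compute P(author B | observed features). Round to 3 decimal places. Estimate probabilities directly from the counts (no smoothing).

0.094

author A: (30/107) × (14/30) × (21/30) × (26/30) × (25/30) ≈ 0.0661475
author B: (77/107) × (38/77) × (37/77) × (14/77) × (17/77) ≈ 0.00685025
P(author B | x) = 0.00685025 / 0.07299775 ≈ 0.094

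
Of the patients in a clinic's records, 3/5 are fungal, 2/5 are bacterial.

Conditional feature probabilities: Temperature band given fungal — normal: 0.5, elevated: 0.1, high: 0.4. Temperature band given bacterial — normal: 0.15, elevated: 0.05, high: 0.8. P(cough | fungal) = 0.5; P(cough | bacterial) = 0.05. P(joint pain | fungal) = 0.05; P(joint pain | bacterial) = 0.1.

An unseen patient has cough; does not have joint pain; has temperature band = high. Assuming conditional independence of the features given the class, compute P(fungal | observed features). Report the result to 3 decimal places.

fungal: 0.6 × 0.4 × 0.5 × (1−0.05) = 0.114
bacterial: 0.4 × 0.8 × 0.05 × (1−0.1) = 0.0144
P(fungal | x) = 0.114 / 0.1284 ≈ 0.888

0.888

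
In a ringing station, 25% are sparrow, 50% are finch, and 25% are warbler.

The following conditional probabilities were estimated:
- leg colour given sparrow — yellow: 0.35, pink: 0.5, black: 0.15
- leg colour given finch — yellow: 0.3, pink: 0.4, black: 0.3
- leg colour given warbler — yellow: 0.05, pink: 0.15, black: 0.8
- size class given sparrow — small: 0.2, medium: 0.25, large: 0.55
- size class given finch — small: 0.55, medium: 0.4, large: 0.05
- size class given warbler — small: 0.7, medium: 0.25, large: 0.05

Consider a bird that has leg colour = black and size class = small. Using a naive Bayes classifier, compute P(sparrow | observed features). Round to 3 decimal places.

0.033

sparrow: 0.25 × 0.15 × 0.2 = 0.0075
finch: 0.5 × 0.3 × 0.55 = 0.0825
warbler: 0.25 × 0.8 × 0.7 = 0.14
P(sparrow | x) = 0.0075 / 0.23 ≈ 0.033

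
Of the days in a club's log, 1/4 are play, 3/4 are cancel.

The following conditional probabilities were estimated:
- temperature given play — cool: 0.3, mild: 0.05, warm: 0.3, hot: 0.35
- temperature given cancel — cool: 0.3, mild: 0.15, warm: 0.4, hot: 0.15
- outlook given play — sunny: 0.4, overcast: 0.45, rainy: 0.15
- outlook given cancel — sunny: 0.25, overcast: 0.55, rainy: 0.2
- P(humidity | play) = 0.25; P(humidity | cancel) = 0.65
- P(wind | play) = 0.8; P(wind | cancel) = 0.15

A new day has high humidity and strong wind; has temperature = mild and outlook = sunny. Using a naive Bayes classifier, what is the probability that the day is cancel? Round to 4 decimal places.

0.7328

play: 0.25 × 0.05 × 0.4 × 0.25 × 0.8 = 0.001
cancel: 0.75 × 0.15 × 0.25 × 0.65 × 0.15 = 0.0027421875
P(cancel | x) = 0.0027421875 / 0.0037421875 ≈ 0.7328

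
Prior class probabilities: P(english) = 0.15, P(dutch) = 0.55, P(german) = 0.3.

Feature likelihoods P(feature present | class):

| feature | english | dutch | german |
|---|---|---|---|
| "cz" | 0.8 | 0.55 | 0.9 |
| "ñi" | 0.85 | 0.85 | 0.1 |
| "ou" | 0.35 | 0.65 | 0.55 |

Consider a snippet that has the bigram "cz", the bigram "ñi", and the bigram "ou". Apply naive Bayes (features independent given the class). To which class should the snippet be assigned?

dutch

english: 0.15 × 0.8 × 0.85 × 0.35 = 0.0357
dutch: 0.55 × 0.55 × 0.85 × 0.65 = 0.16713125
german: 0.3 × 0.9 × 0.1 × 0.55 = 0.01485
Highest score → dutch.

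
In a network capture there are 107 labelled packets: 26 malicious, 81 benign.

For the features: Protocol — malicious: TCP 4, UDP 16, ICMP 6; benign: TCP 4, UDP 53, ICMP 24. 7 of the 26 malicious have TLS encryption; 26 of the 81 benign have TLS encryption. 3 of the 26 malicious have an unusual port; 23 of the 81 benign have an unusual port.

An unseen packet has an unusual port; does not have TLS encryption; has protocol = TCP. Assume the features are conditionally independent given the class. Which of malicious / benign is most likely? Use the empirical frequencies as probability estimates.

benign

malicious: (26/107) × (4/26) × (19/26) × (3/26) ≈ 0.00315213
benign: (81/107) × (4/81) × (55/81) × (23/81) ≈ 0.0072077
Highest score → benign.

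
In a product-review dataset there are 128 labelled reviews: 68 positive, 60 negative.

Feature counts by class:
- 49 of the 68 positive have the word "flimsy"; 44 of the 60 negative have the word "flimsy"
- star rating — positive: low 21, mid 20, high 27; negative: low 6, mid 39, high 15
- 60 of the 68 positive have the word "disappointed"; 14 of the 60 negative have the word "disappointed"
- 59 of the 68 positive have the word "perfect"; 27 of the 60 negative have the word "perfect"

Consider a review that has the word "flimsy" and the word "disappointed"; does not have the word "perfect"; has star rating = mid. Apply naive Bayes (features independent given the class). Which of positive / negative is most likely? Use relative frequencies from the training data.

negative

positive: (68/128) × (49/68) × (20/68) × (60/68) × (9/68) ≈ 0.0131487
negative: (60/128) × (44/60) × (39/60) × (14/60) × (33/60) ≈ 0.0286745
Highest score → negative.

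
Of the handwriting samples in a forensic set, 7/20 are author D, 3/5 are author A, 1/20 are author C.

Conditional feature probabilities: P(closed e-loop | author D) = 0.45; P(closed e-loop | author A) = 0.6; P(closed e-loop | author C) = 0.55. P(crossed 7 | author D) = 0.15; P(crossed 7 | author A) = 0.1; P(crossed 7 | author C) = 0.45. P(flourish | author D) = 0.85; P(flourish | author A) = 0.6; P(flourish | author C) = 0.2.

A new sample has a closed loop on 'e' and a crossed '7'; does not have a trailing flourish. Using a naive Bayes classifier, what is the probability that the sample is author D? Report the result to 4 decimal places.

author D: 0.35 × 0.45 × 0.15 × (1−0.85) = 0.00354375
author A: 0.6 × 0.6 × 0.1 × (1−0.6) = 0.0144
author C: 0.05 × 0.55 × 0.45 × (1−0.2) = 0.0099
P(author D | x) = 0.00354375 / 0.02784375 ≈ 0.1273

0.1273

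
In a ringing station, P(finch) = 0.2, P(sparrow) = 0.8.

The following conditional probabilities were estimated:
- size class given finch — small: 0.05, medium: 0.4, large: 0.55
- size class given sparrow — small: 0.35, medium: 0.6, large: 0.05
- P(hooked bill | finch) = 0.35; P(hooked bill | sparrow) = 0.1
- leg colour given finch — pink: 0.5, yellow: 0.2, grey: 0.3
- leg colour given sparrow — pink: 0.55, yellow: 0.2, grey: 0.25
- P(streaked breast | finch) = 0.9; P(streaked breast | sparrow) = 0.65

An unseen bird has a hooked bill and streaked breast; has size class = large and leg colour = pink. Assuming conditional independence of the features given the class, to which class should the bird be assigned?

finch

finch: 0.2 × 0.55 × 0.35 × 0.5 × 0.9 = 0.017325
sparrow: 0.8 × 0.05 × 0.1 × 0.55 × 0.65 = 0.00143
Highest score → finch.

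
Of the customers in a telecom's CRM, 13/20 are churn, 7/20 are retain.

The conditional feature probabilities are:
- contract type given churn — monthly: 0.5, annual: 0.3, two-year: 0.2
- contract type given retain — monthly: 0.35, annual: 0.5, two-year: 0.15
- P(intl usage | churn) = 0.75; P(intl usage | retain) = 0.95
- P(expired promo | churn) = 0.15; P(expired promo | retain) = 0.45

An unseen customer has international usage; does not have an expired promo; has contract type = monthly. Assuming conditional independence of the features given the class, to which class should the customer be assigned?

churn

churn: 0.65 × 0.5 × 0.75 × (1−0.15) = 0.2071875
retain: 0.35 × 0.35 × 0.95 × (1−0.45) = 0.06400625
Highest score → churn.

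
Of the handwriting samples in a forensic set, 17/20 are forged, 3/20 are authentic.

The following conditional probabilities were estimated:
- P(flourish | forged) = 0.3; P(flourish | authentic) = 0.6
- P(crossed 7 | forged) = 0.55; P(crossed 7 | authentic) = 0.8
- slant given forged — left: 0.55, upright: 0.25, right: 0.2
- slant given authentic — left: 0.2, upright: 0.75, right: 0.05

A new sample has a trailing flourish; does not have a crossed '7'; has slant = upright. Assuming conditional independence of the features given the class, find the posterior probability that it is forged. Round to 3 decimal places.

0.680

forged: 0.85 × 0.3 × (1−0.55) × 0.25 = 0.0286875
authentic: 0.15 × 0.6 × (1−0.8) × 0.75 = 0.0135
P(forged | x) = 0.0286875 / 0.0421875 ≈ 0.680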